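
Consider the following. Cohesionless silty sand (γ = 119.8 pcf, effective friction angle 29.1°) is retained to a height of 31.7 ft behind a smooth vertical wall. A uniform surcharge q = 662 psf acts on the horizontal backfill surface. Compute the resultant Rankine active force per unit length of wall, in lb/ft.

28100 lb/ft

K_a = tan²(45° − φ/2) = 0.3456.
Soil triangle: ½ K_a γ H² = 0.5×0.3456×119.8×31.7² = 20800 lb/ft.
Surcharge rectangle: K_a q H = 0.3456×662×31.7 = 7252 lb/ft.
Total = 20800 + 7252 = 28050 lb/ft.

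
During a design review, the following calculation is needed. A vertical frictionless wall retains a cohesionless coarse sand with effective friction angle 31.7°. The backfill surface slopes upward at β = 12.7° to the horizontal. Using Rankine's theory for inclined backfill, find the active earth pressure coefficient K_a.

0.335

K_a = cos β · (cos β − √(cos²β − cos²φ)) / (cos β + √(cos²β − cos²φ)).
cos β = 0.9755, cos φ = 0.8508, √(cos²β − cos²φ) = 0.4773.
K_a = 0.9755 × (0.9755 − 0.4773)/(0.9755 + 0.4773) = 0.3346.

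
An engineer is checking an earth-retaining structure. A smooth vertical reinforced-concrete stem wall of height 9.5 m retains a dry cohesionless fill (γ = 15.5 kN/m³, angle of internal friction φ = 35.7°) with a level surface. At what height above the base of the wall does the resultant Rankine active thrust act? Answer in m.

K_a = 0.2630.
The pressure distribution is triangular, so the resultant acts at H/3 above the base = 9.5/3 = 3.167 m.

3.17 m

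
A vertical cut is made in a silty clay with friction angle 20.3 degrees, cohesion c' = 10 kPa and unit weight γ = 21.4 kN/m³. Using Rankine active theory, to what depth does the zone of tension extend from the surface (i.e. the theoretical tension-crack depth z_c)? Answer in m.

1.34 m

K_a = tan²(45° − 20.3°/2) = 0.4849; √K_a = 0.6963.
The active pressure is zero where K_a γ z = 2c√K_a, so z_c = 2c/(γ√K_a) = 2×10/(21.4×0.6963) = 1.342 m.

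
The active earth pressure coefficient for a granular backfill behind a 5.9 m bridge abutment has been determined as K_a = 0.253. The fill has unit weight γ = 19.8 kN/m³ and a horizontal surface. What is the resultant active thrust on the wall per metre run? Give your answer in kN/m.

87.2 kN/m

P = ½ K_a γ H² = 0.5 × 0.253 × 19.8 × 5.9² = 87.19 kN/m.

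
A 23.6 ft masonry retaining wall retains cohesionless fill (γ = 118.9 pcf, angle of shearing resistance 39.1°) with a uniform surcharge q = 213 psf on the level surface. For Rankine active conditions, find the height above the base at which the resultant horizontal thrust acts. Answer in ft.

8.39 ft

K_a = 0.2265.
Triangular part P₁ = ½K_aγH² = 7499 at H/3 = 7.867 ft; rectangular part P₂ = K_a q H = 1138 at H/2 = 11.80 ft.
ȳ = (P₁·7.867 + P₂·11.80)/(P₁+P₂) = 8.385 ft.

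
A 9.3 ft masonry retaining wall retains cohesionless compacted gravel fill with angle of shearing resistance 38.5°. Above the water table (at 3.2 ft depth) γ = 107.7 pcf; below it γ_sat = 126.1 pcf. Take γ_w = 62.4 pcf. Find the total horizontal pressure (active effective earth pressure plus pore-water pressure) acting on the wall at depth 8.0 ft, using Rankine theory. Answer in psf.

451 psf

K_a = (1 − sin φ)/(1 + sin φ) = 0.2327.
γ' = 126.1 − 62.4 = 63.70 pcf.
Effective vertical stress at 8.0 ft: σ'_v = 107.7×3.2 + 63.70×4.80 = 650.4 psf.
σ'_h = K_a σ'_v = 0.2327 × 650.4 = 151.3 psf; u = γ_w × 4.80 = 299.5 psf.
Total σ_h = 151.3 + 299.5 = 450.8 psf.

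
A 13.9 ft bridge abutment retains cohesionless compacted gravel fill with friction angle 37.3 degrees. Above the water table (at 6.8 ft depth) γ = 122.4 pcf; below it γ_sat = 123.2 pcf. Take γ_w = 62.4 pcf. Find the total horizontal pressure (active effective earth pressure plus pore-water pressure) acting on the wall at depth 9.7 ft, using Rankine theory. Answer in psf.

428 psf

K_a = (1 − sin φ)/(1 + sin φ) = 0.2453.
γ' = 123.2 − 62.4 = 60.80 pcf.
Effective vertical stress at 9.7 ft: σ'_v = 122.4×6.8 + 60.80×2.90 = 1009 psf.
σ'_h = K_a σ'_v = 0.2453 × 1009 = 247.5 psf; u = γ_w × 2.90 = 181.0 psf.
Total σ_h = 247.5 + 181.0 = 428.4 psf.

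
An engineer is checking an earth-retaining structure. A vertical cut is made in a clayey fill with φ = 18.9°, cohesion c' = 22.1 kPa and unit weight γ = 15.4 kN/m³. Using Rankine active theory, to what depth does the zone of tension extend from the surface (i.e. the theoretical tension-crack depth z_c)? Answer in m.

K_a = tan²(45° − 18.9°/2) = 0.5107; √K_a = 0.7146.
The active pressure is zero where K_a γ z = 2c√K_a, so z_c = 2c/(γ√K_a) = 2×22.1/(15.4×0.7146) = 4.016 m.

4.02 m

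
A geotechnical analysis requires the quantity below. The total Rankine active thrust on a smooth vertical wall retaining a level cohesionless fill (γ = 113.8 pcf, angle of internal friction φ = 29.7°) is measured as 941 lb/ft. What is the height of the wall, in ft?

7.00 ft

K_a = 0.3374. P_a = ½ K_a γ H² ⇒ H = √(2P_a/(K_a γ)).
H = √(2×941/(0.3374×113.8)) = 7.001 ft.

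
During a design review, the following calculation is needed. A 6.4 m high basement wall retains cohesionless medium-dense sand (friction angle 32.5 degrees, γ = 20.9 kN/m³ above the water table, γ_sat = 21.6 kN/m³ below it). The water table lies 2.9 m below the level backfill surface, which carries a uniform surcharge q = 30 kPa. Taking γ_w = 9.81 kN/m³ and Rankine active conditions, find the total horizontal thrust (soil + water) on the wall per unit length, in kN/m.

230 kN/m

K_a = tan²(45° − φ/2) = 0.3010.
γ' = 21.6 − 9.81 = 11.79 kN/m³. h₂ = H − d_w = 3.5 m.
σ'_h: at surface K_a·q = 9.029; at WT K_a(q+γd_w) = 27.27; at base K_a(q+γd_w+γ'h₂) = 39.69 kPa.
P₁ = ½(9.029+27.27)×2.9 = 52.64; P₂ = ½(27.27+39.69)×3.5 = 117.2; P_w = ½γ_w h₂² = 60.09.
Total = 52.64+117.2+60.09 = 229.9 kN/m.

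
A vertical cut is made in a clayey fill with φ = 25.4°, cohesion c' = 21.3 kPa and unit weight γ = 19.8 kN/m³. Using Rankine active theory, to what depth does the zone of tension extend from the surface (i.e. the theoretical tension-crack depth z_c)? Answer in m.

3.40 m

K_a = tan²(45° − 25.4°/2) = 0.3996; √K_a = 0.6322.
The active pressure is zero where K_a γ z = 2c√K_a, so z_c = 2c/(γ√K_a) = 2×21.3/(19.8×0.6322) = 3.403 m.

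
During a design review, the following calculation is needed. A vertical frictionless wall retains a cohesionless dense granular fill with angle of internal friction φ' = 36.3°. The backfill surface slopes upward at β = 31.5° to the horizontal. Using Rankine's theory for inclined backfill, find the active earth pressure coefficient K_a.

0.433

K_a = cos β · (cos β − √(cos²β − cos²φ)) / (cos β + √(cos²β − cos²φ)).
cos β = 0.8526, cos φ = 0.8059, √(cos²β − cos²φ) = 0.2783.
K_a = 0.8526 × (0.8526 − 0.2783)/(0.8526 + 0.2783) = 0.4330.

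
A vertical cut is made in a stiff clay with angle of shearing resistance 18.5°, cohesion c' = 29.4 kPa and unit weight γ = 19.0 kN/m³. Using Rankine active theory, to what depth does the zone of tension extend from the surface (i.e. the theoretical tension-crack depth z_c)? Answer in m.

K_a = tan²(45° − 18.5°/2) = 0.5183; √K_a = 0.7199.
The active pressure is zero where K_a γ z = 2c√K_a, so z_c = 2c/(γ√K_a) = 2×29.4/(19.0×0.7199) = 4.299 m.

4.30 m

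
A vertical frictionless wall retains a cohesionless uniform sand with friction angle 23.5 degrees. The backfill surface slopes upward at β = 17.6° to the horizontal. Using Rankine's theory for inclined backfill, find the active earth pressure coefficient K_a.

0.545

K_a = cos β · (cos β − √(cos²β − cos²φ)) / (cos β + √(cos²β − cos²φ)).
cos β = 0.9532, cos φ = 0.9171, √(cos²β − cos²φ) = 0.2599.
K_a = 0.9532 × (0.9532 − 0.2599)/(0.9532 + 0.2599) = 0.5447.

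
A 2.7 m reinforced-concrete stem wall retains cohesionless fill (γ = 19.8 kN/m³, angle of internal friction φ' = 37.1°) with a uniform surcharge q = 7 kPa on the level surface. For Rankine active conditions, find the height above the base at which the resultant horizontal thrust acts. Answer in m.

K_a = 0.2475.
Triangular part P₁ = ½K_aγH² = 17.86 at H/3 = 0.9000 m; rectangular part P₂ = K_a q H = 4.678 at H/2 = 1.350 m.
ȳ = (P₁·0.9000 + P₂·1.350)/(P₁+P₂) = 0.9934 m.

0.993 m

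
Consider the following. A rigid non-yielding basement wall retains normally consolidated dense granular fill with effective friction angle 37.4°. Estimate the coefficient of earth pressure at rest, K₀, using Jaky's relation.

K₀ = 1 − sin φ' = 1 − sin 37.4° = 0.3926.

0.393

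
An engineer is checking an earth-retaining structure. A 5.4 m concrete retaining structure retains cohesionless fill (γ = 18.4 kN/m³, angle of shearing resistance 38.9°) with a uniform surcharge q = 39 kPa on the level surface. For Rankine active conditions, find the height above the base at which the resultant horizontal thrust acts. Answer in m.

K_a = 0.2285.
Triangular part P₁ = ½K_aγH² = 61.31 at H/3 = 1.800 m; rectangular part P₂ = K_a q H = 48.13 at H/2 = 2.700 m.
ȳ = (P₁·1.800 + P₂·2.700)/(P₁+P₂) = 2.196 m.

2.20 m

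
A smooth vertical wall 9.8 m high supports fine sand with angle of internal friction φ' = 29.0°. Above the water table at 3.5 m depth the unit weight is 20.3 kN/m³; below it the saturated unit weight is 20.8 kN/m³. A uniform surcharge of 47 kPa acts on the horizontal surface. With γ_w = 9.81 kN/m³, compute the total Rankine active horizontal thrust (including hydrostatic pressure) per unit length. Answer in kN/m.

K_a = tan²(45° − φ/2) = 0.3470.
γ' = 20.8 − 9.81 = 10.99 kN/m³. h₂ = H − d_w = 6.3 m.
σ'_h: at surface K_a·q = 16.31; at WT K_a(q+γd_w) = 40.96; at base K_a(q+γd_w+γ'h₂) = 64.98 kPa.
P₁ = ½(16.31+40.96)×3.5 = 100.2; P₂ = ½(40.96+64.98)×6.3 = 333.7; P_w = ½γ_w h₂² = 194.7.
Total = 100.2+333.7+194.7 = 628.6 kN/m.

629 kN/m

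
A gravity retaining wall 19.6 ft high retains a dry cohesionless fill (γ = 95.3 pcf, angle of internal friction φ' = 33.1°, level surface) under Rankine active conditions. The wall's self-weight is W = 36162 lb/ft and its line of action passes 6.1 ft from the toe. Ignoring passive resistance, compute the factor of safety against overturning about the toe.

K_a = tan²(45° − 33.1°/2) = 0.2936.
P_a = ½K_aγH² = 0.5×0.2936×95.3×19.6² = 5374 lb/ft, acting at H/3 = 6.533 ft above the base.
Overturning moment M_o = P_a × H/3 = 5374 × 6.533 = 35110.
Resisting moment M_r = W × 6.1 = 36162 × 6.1 = 220600.
FS_overturning = M_r/M_o = 220600/35110 = 6.283.

6.28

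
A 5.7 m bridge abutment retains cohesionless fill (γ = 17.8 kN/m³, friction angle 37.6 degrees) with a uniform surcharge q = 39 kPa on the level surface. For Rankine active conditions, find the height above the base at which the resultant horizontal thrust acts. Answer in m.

K_a = 0.2421.
Triangular part P₁ = ½K_aγH² = 70.01 at H/3 = 1.900 m; rectangular part P₂ = K_a q H = 53.82 at H/2 = 2.850 m.
ȳ = (P₁·1.900 + P₂·2.850)/(P₁+P₂) = 2.313 m.

2.31 m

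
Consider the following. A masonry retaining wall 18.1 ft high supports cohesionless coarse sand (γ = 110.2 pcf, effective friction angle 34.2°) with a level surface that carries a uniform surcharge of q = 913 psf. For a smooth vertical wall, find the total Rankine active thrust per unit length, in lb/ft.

9690 lb/ft

K_a = tan²(45° − φ/2) = 0.2803.
Soil triangle: ½ K_a γ H² = 0.5×0.2803×110.2×18.1² = 5061 lb/ft.
Surcharge rectangle: K_a q H = 0.2803×913×18.1 = 4633 lb/ft.
Total = 5061 + 4633 = 9693 lb/ft.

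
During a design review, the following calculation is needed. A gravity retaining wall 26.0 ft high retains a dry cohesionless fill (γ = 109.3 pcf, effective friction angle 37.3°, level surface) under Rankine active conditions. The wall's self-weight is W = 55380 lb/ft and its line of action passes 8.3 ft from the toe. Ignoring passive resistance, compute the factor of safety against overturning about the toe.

5.85

K_a = tan²(45° − 37.3°/2) = 0.2453.
P_a = ½K_aγH² = 0.5×0.2453×109.3×26.0² = 9064 lb/ft, acting at H/3 = 8.667 ft above the base.
Overturning moment M_o = P_a × H/3 = 9064 × 8.667 = 78550.
Resisting moment M_r = W × 8.3 = 55380 × 8.3 = 459700.
FS_overturning = M_r/M_o = 459700/78550 = 5.852.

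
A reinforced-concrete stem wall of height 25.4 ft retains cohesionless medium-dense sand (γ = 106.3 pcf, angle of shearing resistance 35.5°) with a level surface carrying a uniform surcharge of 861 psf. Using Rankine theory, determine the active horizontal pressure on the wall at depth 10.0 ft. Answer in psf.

510 psf

K_a = (1 − sin φ)/(1 + sin φ) = 0.2653.
σ_v = γz + q = 106.3 × 10.0 + 861 = 1924 psf.
σ_h = K_a σ_v = 0.2653 × 1924 = 510.4 psf.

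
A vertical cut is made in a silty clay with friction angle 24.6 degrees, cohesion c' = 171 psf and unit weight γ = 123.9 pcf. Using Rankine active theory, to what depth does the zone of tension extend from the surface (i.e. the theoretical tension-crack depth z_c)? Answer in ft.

K_a = tan²(45° − 24.6°/2) = 0.4121; √K_a = 0.6420.
The active pressure is zero where K_a γ z = 2c√K_a, so z_c = 2c/(γ√K_a) = 2×171/(123.9×0.6420) = 4.300 ft.

4.30 ft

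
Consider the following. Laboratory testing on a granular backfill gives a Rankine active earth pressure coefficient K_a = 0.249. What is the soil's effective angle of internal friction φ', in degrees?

37.0°

K_a = tan²(45° − φ/2) ⇒ 45° − φ/2 = arctan(√0.249) = 26.52°.
φ = 2(45° − 26.52°) = 36.96°.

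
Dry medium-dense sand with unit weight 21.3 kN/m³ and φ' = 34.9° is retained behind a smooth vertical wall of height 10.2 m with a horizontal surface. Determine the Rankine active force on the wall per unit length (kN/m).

302 kN/m

K_a = tan²(45° − φ/2) = 0.2721.
P_a = ½ K_a γ H² = 0.5 × 0.2721 × 21.3 × 10.2² = 301.5 kN/m.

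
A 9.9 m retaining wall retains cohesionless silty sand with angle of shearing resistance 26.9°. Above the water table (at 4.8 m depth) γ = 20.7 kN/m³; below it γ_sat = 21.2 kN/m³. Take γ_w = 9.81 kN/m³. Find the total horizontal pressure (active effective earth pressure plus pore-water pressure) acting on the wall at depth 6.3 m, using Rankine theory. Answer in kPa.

K_a = (1 − sin φ)/(1 + sin φ) = 0.3770.
γ' = 21.2 − 9.81 = 11.39 kN/m³.
Effective vertical stress at 6.3 m: σ'_v = 20.7×4.8 + 11.39×1.50 = 116.4 kPa.
σ'_h = K_a σ'_v = 0.3770 × 116.4 = 43.90 kPa; u = γ_w × 1.50 = 14.71 kPa.
Total σ_h = 43.90 + 14.71 = 58.61 kPa.

58.6 kPa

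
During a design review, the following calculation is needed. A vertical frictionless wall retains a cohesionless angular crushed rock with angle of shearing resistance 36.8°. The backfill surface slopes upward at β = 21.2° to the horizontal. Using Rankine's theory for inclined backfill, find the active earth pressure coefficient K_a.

0.301

K_a = cos β · (cos β − √(cos²β − cos²φ)) / (cos β + √(cos²β − cos²φ)).
cos β = 0.9323, cos φ = 0.8007, √(cos²β − cos²φ) = 0.4776.
K_a = 0.9323 × (0.9323 − 0.4776)/(0.9323 + 0.4776) = 0.3007.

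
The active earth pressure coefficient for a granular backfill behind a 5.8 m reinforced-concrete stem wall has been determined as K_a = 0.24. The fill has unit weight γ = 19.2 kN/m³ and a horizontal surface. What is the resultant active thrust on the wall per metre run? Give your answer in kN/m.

P = ½ K_a γ H² = 0.5 × 0.24 × 19.2 × 5.8² = 77.51 kN/m.

77.5 kN/m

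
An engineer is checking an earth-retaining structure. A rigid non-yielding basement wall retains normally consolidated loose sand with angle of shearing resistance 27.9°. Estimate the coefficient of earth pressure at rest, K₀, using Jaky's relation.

K₀ = 1 − sin φ' = 1 − sin 27.9° = 0.5321.

0.532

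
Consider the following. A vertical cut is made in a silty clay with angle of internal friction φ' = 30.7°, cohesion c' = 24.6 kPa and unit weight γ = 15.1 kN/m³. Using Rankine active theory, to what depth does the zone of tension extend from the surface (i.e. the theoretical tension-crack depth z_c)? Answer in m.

5.72 m

K_a = tan²(45° − 30.7°/2) = 0.3240; √K_a = 0.5692.
The active pressure is zero where K_a γ z = 2c√K_a, so z_c = 2c/(γ√K_a) = 2×24.6/(15.1×0.5692) = 5.724 m.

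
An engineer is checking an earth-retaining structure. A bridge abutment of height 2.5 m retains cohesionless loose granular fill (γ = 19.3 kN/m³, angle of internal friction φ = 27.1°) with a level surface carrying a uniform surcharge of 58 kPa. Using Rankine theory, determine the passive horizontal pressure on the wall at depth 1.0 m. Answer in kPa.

207 kPa

K_p = (1 + sin φ)/(1 − sin φ) = 2.673.
σ_v = γz + q = 19.3 × 1.0 + 58 = 77.30 kPa.
σ_h = K_p σ_v = 2.673 × 77.30 = 206.7 kPa.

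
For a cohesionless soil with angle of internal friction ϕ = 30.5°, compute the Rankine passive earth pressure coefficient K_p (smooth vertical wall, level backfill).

3.06

K_p = (1 + sin φ)/(1 − sin φ) = tan²(45° + 30.5°/2) = 3.061.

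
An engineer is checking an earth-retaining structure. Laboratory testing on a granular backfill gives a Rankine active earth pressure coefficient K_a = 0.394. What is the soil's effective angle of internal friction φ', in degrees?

K_a = tan²(45° − φ/2) ⇒ 45° − φ/2 = arctan(√0.394) = 32.12°.
φ = 2(45° − 32.12°) = 25.77°.

25.8°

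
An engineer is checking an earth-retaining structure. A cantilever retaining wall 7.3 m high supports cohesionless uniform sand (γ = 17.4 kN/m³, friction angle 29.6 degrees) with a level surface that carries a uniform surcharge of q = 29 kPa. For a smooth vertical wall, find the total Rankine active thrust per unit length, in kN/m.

K_a = tan²(45° − φ/2) = 0.3387.
Soil triangle: ½ K_a γ H² = 0.5×0.3387×17.4×7.3² = 157.0 kN/m.
Surcharge rectangle: K_a q H = 0.3387×29×7.3 = 71.71 kN/m.
Total = 157.0 + 71.71 = 228.8 kN/m.

229 kN/m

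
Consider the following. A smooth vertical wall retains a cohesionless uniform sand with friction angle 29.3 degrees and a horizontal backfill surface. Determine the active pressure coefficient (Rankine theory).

K_a = tan²(45° − φ/2) = tan²(30.35°) = 0.3428.

0.343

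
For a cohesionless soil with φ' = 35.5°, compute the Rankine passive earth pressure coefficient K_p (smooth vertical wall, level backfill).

3.77

K_p = (1 + sin φ)/(1 − sin φ) = tan²(45° + 35.5°/2) = 3.770.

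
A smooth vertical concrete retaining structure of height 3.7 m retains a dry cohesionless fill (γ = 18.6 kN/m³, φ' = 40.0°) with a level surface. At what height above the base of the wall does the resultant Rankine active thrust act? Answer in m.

1.23 m

K_a = 0.2174.
The pressure distribution is triangular, so the resultant acts at H/3 above the base = 3.7/3 = 1.233 m.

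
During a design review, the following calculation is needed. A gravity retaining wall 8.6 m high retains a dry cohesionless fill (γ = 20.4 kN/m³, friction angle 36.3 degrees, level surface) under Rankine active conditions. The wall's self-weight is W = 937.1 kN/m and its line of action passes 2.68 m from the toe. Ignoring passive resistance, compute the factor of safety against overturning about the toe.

K_a = tan²(45° − 36.3°/2) = 0.2563.
P_a = ½K_aγH² = 0.5×0.2563×20.4×8.6² = 193.3 kN/m, acting at H/3 = 2.867 m above the base.
Overturning moment M_o = P_a × H/3 = 193.3 × 2.867 = 554.2.
Resisting moment M_r = W × 2.68 = 937.1 × 2.68 = 2511.
FS_overturning = M_r/M_o = 2511/554.2 = 4.532.

4.53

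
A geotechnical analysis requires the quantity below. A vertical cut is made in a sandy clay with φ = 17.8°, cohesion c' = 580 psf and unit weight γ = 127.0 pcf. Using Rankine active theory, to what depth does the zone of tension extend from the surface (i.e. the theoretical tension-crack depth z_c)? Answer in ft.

12.5 ft

K_a = tan²(45° − 17.8°/2) = 0.5318; √K_a = 0.7292.
The active pressure is zero where K_a γ z = 2c√K_a, so z_c = 2c/(γ√K_a) = 2×580/(127.0×0.7292) = 12.53 ft.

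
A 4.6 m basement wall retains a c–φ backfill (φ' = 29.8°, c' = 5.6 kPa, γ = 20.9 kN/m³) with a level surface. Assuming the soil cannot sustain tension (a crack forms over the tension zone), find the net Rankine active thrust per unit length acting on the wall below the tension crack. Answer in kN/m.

K_a = 0.3360; √K_a = 0.5797.
Tension-crack depth z_c = 2c/(γ√K_a) = 2×5.6/(20.9×0.5797) = 0.9245 m.
σ_a at base = K_a γ H − 2c√K_a = 0.3360×20.9×4.6 − 2×5.6×0.5797 = 25.81 kPa.
P_a = ½ × 25.81 × (H − z_c) = 0.5×25.81×3.676 = 47.44 kN/m.

47.4 kN/m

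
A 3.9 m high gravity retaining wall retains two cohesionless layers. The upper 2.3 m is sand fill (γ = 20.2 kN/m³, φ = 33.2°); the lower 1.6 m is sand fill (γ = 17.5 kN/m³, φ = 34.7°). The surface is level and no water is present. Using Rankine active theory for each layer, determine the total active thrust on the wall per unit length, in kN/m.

K_a1 = tan²(45°−33.2°/2) = 0.2924; K_a2 = tan²(45°−34.7°/2) = 0.2745.
Layer 1: σ at base = K_a1 γ₁ h₁ = 13.58 kPa; P₁ = ½×13.58×2.3 = 15.62.
Layer 2: σ_v at top = γ₁h₁ = 46.46; σ_h top = K_a2×46.46 = 12.75; σ_h base = K_a2×(46.46+17.5×1.6) = 20.44.
P₂ = ½(12.75+20.44)×1.6 = 26.55. Total P_a = 15.62+26.55 = 42.17 kN/m.

42.2 kN/m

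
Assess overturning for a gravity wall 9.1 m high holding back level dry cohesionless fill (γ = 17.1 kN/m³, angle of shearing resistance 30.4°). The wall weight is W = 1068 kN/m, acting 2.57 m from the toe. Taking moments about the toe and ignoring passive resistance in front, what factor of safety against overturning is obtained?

3.90

K_a = tan²(45° − 30.4°/2) = 0.3280.
P_a = ½K_aγH² = 0.5×0.3280×17.1×9.1² = 232.2 kN/m, acting at H/3 = 3.033 m above the base.
Overturning moment M_o = P_a × H/3 = 232.2 × 3.033 = 704.4.
Resisting moment M_r = W × 2.57 = 1068 × 2.57 = 2745.
FS_overturning = M_r/M_o = 2745/704.4 = 3.896.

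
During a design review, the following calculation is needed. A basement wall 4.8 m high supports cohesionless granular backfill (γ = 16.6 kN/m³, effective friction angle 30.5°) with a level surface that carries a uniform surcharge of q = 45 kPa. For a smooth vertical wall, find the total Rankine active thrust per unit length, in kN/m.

K_a = tan²(45° − φ/2) = 0.3267.
Soil triangle: ½ K_a γ H² = 0.5×0.3267×16.6×4.8² = 62.47 kN/m.
Surcharge rectangle: K_a q H = 0.3267×45×4.8 = 70.56 kN/m.
Total = 62.47 + 70.56 = 133.0 kN/m.

133 kN/m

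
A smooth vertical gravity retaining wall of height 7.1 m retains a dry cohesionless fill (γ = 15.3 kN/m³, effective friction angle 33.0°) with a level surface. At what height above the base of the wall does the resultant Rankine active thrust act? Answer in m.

2.37 m

K_a = 0.2948.
The pressure distribution is triangular, so the resultant acts at H/3 above the base = 7.1/3 = 2.367 m.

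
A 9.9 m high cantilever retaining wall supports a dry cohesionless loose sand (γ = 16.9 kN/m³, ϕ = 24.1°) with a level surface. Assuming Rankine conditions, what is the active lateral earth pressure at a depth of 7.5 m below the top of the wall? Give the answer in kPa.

K_a = (1 − sin φ)/(1 + sin φ) = 0.4201.
σ_h = K_a γ z = 0.4201 × 16.9 × 7.5 = 53.25 kPa.

53.3 kPa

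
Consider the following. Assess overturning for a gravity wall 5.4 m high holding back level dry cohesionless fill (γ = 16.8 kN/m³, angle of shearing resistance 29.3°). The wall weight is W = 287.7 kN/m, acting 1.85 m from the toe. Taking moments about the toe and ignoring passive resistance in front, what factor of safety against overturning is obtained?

3.52

K_a = tan²(45° − 29.3°/2) = 0.3428.
P_a = ½K_aγH² = 0.5×0.3428×16.8×5.4² = 83.98 kN/m, acting at H/3 = 1.800 m above the base.
Overturning moment M_o = P_a × H/3 = 83.98 × 1.800 = 151.2.
Resisting moment M_r = W × 1.85 = 287.7 × 1.85 = 532.2.
FS_overturning = M_r/M_o = 532.2/151.2 = 3.521.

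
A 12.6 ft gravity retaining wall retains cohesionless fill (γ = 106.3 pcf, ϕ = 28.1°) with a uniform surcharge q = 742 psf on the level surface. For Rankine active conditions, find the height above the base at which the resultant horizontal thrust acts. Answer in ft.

K_a = 0.3596.
Triangular part P₁ = ½K_aγH² = 3034 at H/3 = 4.200 ft; rectangular part P₂ = K_a q H = 3362 at H/2 = 6.300 ft.
ȳ = (P₁·4.200 + P₂·6.300)/(P₁+P₂) = 5.304 ft.

5.30 ft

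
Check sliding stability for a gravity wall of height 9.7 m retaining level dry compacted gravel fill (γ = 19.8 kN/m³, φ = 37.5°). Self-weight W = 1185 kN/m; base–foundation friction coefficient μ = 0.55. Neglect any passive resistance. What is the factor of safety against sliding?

K_a = tan²(45° − 37.5°/2) = 0.2432.
P_a = ½K_aγH² = 0.5×0.2432×19.8×9.7² = 226.5 kN/m, acting at H/3 = 3.233 m above the base.
FS_sliding = μW / P_a = 0.55×1185 / 226.5 = 2.877.

2.88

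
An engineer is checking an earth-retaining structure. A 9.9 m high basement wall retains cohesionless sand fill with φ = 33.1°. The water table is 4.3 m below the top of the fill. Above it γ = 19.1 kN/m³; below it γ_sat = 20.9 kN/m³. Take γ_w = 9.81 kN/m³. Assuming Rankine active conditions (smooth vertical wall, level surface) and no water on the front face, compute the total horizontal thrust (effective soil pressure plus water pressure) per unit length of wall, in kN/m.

K_a = tan²(45° − φ/2) = 0.2936.
γ' = 20.9 − 9.81 = 11.09 kN/m³. Depth below WT = 5.6 m.
σ'_h at WT = K_a γ d_w = 24.11 kPa; at base = 24.11 + K_a γ' × 5.6 = 42.34 kPa.
P₁ (0–4.3 m) = ½×24.11×4.3 = 51.84. P₂ (4.3–9.9 m) = ½(24.11+42.34)×5.6 = 186.1.
P_w = ½ γ_w h₂² = 0.5×9.81×5.6² = 153.8. Total = 51.84+186.1+153.8 = 391.7 kN/m.

392 kN/m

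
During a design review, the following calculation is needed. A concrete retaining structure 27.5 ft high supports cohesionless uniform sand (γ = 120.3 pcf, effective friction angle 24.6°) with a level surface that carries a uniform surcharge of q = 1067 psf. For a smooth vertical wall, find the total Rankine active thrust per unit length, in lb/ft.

30800 lb/ft

K_a = tan²(45° − φ/2) = 0.4121.
Soil triangle: ½ K_a γ H² = 0.5×0.4121×120.3×27.5² = 18750 lb/ft.
Surcharge rectangle: K_a q H = 0.4121×1067×27.5 = 12090 lb/ft.
Total = 18750 + 12090 = 30840 lb/ft.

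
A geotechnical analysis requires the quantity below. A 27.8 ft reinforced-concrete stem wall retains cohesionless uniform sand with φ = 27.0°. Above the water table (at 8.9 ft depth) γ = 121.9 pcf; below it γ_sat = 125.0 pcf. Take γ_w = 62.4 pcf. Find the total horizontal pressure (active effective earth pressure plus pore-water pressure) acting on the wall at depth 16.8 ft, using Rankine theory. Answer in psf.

1090 psf

K_a = (1 − sin φ)/(1 + sin φ) = 0.3755.
γ' = 125.0 − 62.4 = 62.60 pcf.
Effective vertical stress at 16.8 ft: σ'_v = 121.9×8.9 + 62.60×7.90 = 1579 psf.
σ'_h = K_a σ'_v = 0.3755 × 1579 = 593.1 psf; u = γ_w × 7.90 = 493.0 psf.
Total σ_h = 593.1 + 493.0 = 1086 psf.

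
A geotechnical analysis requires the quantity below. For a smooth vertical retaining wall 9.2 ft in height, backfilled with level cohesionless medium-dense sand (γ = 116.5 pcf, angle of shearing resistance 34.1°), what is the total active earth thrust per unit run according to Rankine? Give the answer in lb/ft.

1390 lb/ft

K_a = tan²(45° − φ/2) = 0.2815.
P_a = ½ K_a γ H² = 0.5 × 0.2815 × 116.5 × 9.2² = 1388 lb/ft.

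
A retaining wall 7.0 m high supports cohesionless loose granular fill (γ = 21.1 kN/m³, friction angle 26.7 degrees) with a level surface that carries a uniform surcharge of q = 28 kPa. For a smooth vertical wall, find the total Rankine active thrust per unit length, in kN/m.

271 kN/m

K_a = tan²(45° − φ/2) = 0.3800.
Soil triangle: ½ K_a γ H² = 0.5×0.3800×21.1×7.0² = 196.4 kN/m.
Surcharge rectangle: K_a q H = 0.3800×28×7.0 = 74.47 kN/m.
Total = 196.4 + 74.47 = 270.9 kN/m.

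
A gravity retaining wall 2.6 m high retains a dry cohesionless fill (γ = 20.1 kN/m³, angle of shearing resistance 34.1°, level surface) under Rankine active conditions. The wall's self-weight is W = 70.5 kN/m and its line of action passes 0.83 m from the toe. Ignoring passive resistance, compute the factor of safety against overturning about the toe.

K_a = tan²(45° − 34.1°/2) = 0.2815.
P_a = ½K_aγH² = 0.5×0.2815×20.1×2.6² = 19.13 kN/m, acting at H/3 = 0.8667 m above the base.
Overturning moment M_o = P_a × H/3 = 19.13 × 0.8667 = 16.58.
Resisting moment M_r = W × 0.83 = 70.5 × 0.83 = 58.52.
FS_overturning = M_r/M_o = 58.52/16.58 = 3.530.

3.53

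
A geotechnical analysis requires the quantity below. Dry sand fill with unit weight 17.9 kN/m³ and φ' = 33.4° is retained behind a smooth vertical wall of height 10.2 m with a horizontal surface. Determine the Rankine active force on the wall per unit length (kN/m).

270 kN/m

K_a = tan²(45° − φ/2) = 0.2899.
P_a = ½ K_a γ H² = 0.5 × 0.2899 × 17.9 × 10.2² = 270.0 kN/m.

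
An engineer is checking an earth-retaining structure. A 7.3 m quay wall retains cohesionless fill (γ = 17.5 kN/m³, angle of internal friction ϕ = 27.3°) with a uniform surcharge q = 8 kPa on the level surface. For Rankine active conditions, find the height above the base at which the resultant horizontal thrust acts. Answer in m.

K_a = 0.3711.
Triangular part P₁ = ½K_aγH² = 173.1 at H/3 = 2.433 m; rectangular part P₂ = K_a q H = 21.67 at H/2 = 3.650 m.
ȳ = (P₁·2.433 + P₂·3.650)/(P₁+P₂) = 2.569 m.

2.57 m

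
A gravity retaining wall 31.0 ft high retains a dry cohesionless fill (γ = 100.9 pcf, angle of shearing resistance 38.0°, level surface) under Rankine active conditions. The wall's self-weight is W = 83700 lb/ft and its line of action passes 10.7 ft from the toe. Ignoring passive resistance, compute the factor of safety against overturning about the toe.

K_a = tan²(45° − 38.0°/2) = 0.2379.
P_a = ½K_aγH² = 0.5×0.2379×100.9×31.0² = 11530 lb/ft, acting at H/3 = 10.33 ft above the base.
Overturning moment M_o = P_a × H/3 = 11530 × 10.33 = 119200.
Resisting moment M_r = W × 10.7 = 83700 × 10.7 = 895600.
FS_overturning = M_r/M_o = 895600/119200 = 7.515.

7.51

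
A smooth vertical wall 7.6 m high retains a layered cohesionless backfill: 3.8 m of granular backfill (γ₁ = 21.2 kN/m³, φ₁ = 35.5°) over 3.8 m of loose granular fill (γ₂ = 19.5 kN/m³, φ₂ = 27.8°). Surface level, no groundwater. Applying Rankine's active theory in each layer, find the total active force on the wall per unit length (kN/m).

203 kN/m

K_a1 = tan²(45°−35.5°/2) = 0.2653; K_a2 = tan²(45°−27.8°/2) = 0.3639.
Layer 1: σ at base = K_a1 γ₁ h₁ = 21.37 kPa; P₁ = ½×21.37×3.8 = 40.60.
Layer 2: σ_v at top = γ₁h₁ = 80.56; σ_h top = K_a2×80.56 = 29.32; σ_h base = K_a2×(80.56+19.5×3.8) = 56.28.
P₂ = ½(29.32+56.28)×3.8 = 162.6. Total P_a = 40.60+162.6 = 203.2 kN/m.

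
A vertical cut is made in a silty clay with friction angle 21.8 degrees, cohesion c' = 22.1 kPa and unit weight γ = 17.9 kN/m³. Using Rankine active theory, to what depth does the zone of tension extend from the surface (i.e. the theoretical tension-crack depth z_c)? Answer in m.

K_a = tan²(45° − 21.8°/2) = 0.4584; √K_a = 0.6771.
The active pressure is zero where K_a γ z = 2c√K_a, so z_c = 2c/(γ√K_a) = 2×22.1/(17.9×0.6771) = 3.647 m.

3.65 m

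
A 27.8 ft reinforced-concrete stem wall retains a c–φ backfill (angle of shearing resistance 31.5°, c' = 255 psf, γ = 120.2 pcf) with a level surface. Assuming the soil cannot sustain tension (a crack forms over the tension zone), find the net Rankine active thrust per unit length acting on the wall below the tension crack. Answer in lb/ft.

K_a = 0.3136; √K_a = 0.5600.
Tension-crack depth z_c = 2c/(γ√K_a) = 2×255/(120.2×0.5600) = 7.576 ft.
σ_a at base = K_a γ H − 2c√K_a = 0.3136×120.2×27.8 − 2×255×0.5600 = 762.4 psf.
P_a = ½ × 762.4 × (H − z_c) = 0.5×762.4×20.22 = 7709 lb/ft.

7710 lb/ft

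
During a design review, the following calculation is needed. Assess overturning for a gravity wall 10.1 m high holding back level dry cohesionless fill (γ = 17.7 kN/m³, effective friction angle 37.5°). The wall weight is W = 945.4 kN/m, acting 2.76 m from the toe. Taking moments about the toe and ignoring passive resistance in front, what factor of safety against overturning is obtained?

K_a = tan²(45° − 37.5°/2) = 0.2432.
P_a = ½K_aγH² = 0.5×0.2432×17.7×10.1² = 219.6 kN/m, acting at H/3 = 3.367 m above the base.
Overturning moment M_o = P_a × H/3 = 219.6 × 3.367 = 739.2.
Resisting moment M_r = W × 2.76 = 945.4 × 2.76 = 2609.
FS_overturning = M_r/M_o = 2609/739.2 = 3.530.

3.53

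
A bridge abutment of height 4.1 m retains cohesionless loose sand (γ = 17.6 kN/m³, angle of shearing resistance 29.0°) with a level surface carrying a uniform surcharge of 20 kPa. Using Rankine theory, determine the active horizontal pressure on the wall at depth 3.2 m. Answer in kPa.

26.5 kPa

K_a = (1 − sin φ)/(1 + sin φ) = 0.3470.
σ_v = γz + q = 17.6 × 3.2 + 20 = 76.32 kPa.
σ_h = K_a σ_v = 0.3470 × 76.32 = 26.48 kPa.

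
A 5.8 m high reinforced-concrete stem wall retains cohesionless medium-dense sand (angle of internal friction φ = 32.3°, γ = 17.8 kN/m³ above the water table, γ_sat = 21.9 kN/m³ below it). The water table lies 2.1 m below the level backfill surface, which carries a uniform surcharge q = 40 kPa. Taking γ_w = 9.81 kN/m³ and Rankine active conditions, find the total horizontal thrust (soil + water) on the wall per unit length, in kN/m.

K_a = tan²(45° − φ/2) = 0.3035.
γ' = 21.9 − 9.81 = 12.09 kN/m³. h₂ = H − d_w = 3.7 m.
σ'_h: at surface K_a·q = 12.14; at WT K_a(q+γd_w) = 23.48; at base K_a(q+γd_w+γ'h₂) = 37.06 kPa.
P₁ = ½(12.14+23.48)×2.1 = 37.40; P₂ = ½(23.48+37.06)×3.7 = 112.0; P_w = ½γ_w h₂² = 67.15.
Total = 37.40+112.0+67.15 = 216.6 kN/m.

217 kN/m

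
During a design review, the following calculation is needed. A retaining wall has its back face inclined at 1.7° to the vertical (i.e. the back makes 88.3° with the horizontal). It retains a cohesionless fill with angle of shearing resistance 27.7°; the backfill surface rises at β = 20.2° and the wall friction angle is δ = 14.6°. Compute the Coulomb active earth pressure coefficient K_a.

0.490

K_a = sin²(α+φ) / [sin²α · sin(α−δ) · (1 + √{sin(φ+δ)sin(φ−β) / (sin(α−δ)sin(α+β))})²].
With α = 88.3°, φ = 27.7°, δ = 14.6°, β = 20.2°: K_a = 0.4904.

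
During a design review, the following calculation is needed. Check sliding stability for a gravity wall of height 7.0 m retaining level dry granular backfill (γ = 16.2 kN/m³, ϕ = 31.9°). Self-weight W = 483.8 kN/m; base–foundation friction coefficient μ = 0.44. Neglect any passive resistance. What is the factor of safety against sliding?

K_a = tan²(45° − 31.9°/2) = 0.3085.
P_a = ½K_aγH² = 0.5×0.3085×16.2×7.0² = 122.5 kN/m, acting at H/3 = 2.333 m above the base.
FS_sliding = μW / P_a = 0.44×483.8 / 122.5 = 1.738.

1.74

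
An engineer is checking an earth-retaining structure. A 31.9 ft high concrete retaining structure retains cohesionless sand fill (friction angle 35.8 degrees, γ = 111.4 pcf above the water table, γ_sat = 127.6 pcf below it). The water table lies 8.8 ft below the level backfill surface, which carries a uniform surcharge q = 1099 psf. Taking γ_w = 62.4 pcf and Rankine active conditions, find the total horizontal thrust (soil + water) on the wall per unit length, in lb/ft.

K_a = tan²(45° − φ/2) = 0.2619.
γ' = 127.6 − 62.4 = 65.20 pcf. h₂ = H − d_w = 23.1 ft.
σ'_h: at surface K_a·q = 287.8; at WT K_a(q+γd_w) = 544.5; at base K_a(q+γd_w+γ'h₂) = 938.9 psf.
P₁ = ½(287.8+544.5)×8.8 = 3662; P₂ = ½(544.5+938.9)×23.1 = 17130; P_w = ½γ_w h₂² = 16650.
Total = 3662+17130+16650 = 37440 lb/ft.

37400 lb/ft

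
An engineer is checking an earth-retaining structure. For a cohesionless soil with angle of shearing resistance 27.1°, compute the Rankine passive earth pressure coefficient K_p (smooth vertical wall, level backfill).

2.67

K_p = (1 + sin φ)/(1 − sin φ) = tan²(45° + 27.1°/2) = 2.673.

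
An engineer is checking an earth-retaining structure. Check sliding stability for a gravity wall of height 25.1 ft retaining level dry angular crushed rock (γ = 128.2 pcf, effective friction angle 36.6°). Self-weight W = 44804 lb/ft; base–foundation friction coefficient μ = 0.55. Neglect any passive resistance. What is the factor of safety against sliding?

K_a = tan²(45° − 36.6°/2) = 0.2530.
P_a = ½K_aγH² = 0.5×0.2530×128.2×25.1² = 10220 lb/ft, acting at H/3 = 8.367 ft above the base.
FS_sliding = μW / P_a = 0.55×44804 / 10220 = 2.412.

2.41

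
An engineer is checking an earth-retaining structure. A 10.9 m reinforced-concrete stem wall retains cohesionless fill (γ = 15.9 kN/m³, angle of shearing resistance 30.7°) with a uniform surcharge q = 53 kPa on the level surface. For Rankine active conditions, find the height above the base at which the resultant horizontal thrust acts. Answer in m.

4.32 m

K_a = 0.3240.
Triangular part P₁ = ½K_aγH² = 306.1 at H/3 = 3.633 m; rectangular part P₂ = K_a q H = 187.2 at H/2 = 5.450 m.
ȳ = (P₁·3.633 + P₂·5.450)/(P₁+P₂) = 4.323 m.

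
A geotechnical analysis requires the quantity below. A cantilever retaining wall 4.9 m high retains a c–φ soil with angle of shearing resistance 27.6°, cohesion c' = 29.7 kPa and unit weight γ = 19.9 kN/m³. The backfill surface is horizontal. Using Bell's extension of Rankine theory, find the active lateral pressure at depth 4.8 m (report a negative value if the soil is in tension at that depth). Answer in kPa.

-0.939 kPa

K_a = (1 − sin φ)/(1 + sin φ) = 0.3668.
σ_a = K_a γ z − 2c√K_a = 0.3668×19.9×4.8 − 2×29.7×0.6056 = -0.9393 kPa.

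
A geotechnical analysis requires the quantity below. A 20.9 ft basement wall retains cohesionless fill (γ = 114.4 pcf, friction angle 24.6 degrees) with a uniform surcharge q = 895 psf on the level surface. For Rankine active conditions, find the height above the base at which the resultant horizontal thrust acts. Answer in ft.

8.46 ft

K_a = 0.4121.
Triangular part P₁ = ½K_aγH² = 10300 at H/3 = 6.967 ft; rectangular part P₂ = K_a q H = 7709 at H/2 = 10.45 ft.
ȳ = (P₁·6.967 + P₂·10.45)/(P₁+P₂) = 8.458 ft.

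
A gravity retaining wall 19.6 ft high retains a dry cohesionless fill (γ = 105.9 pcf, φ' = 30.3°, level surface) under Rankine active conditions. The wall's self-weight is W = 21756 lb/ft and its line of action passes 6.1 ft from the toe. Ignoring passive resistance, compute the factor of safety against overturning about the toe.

3.03

K_a = tan²(45° − 30.3°/2) = 0.3293.
P_a = ½K_aγH² = 0.5×0.3293×105.9×19.6² = 6699 lb/ft, acting at H/3 = 6.533 ft above the base.
Overturning moment M_o = P_a × H/3 = 6699 × 6.533 = 43770.
Resisting moment M_r = W × 6.1 = 21756 × 6.1 = 132700.
FS_overturning = M_r/M_o = 132700/43770 = 3.032.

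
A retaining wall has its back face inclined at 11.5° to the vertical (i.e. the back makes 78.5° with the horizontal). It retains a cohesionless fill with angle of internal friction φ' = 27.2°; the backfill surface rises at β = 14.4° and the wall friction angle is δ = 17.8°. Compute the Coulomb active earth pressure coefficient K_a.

K_a = sin²(α+φ) / [sin²α · sin(α−δ) · (1 + √{sin(φ+δ)sin(φ−β) / (sin(α−δ)sin(α+β))})²].
With α = 78.5°, φ = 27.2°, δ = 17.8°, β = 14.4°: K_a = 0.5457.

0.546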